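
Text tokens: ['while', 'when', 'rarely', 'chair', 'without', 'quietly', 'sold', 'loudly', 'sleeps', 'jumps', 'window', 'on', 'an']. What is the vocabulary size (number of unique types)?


Listing all tokens and tracking unique types:
  Token 1: 'while' -> NEW (unique so far: 1)
  Token 2: 'when' -> NEW (unique so far: 2)
  Token 3: 'rarely' -> NEW (unique so far: 3)
  Token 4: 'chair' -> NEW (unique so far: 4)
  Token 5: 'without' -> NEW (unique so far: 5)
  Token 6: 'quietly' -> NEW (unique so far: 6)
  Token 7: 'sold' -> NEW (unique so far: 7)
  Token 8: 'loudly' -> NEW (unique so far: 8)
  Token 9: 'sleeps' -> NEW (unique so far: 9)
  Token 10: 'jumps' -> NEW (unique so far: 10)
  Token 11: 'window' -> NEW (unique so far: 11)
  Token 12: 'on' -> NEW (unique so far: 12)
  Token 13: 'an' -> NEW (unique so far: 13)
Unique types: ('an', 'chair', 'jumps', 'loudly', 'on', 'quietly', 'rarely', 'sleeps', 'sold', 'when', 'while', 'window', 'without')
Vocabulary size: 13

13


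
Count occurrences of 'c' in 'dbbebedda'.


Scanning 'dbbebedda' for 'c':
  No matches found.
Total occurrences of 'c': 0

0


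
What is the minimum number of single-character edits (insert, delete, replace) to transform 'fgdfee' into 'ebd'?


Building DP table for s1='fgdfee' (len 6) and s2='ebd' (len 3):
       e  b  d
    0  1  2  3
  f 1  1  2  3
  g 2  2  2  3
  d 3  3  3  2
  f 4  4  4  3
  e 5  4  5  4
  e 6  5  5  5
Edit distance = dp[6][3] = 5

5


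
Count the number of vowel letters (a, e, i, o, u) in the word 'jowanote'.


Scanning each character of 'jowanote':
  Position 1: 'j' -> consonant (running count: 0)
  Position 2: 'o' -> vowel (running count: 1)
  Position 3: 'w' -> consonant (running count: 1)
  Position 4: 'a' -> vowel (running count: 2)
  Position 5: 'n' -> consonant (running count: 2)
  Position 6: 'o' -> vowel (running count: 3)
  Position 7: 't' -> consonant (running count: 3)
  Position 8: 'e' -> vowel (running count: 4)
Total vowels: 4

4


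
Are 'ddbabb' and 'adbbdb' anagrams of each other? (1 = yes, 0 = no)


Sort characters of 'ddbabb': 'abbbdd'
Sort characters of 'adbbdb': 'abbbdd'
Sorted forms match -> they ARE anagrams
Result: 1

1


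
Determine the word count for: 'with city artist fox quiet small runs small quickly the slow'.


Counting words by splitting on spaces:
  Word 1: 'with'
  Word 2: 'city'
  Word 3: 'artist'
  Word 4: 'fox'
  Word 5: 'quiet'
  Word 6: 'small'
  Word 7: 'runs'
  Word 8: 'small'
  Word 9: 'quickly'
  Word 10: 'the'
  Word 11: 'slow'
Total words: 11

11


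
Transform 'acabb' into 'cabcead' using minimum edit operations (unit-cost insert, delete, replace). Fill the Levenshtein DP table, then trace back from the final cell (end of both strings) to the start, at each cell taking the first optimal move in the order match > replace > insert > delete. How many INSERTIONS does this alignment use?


Edit distance = 5. Backtracking from cell (5, 7) with preference match > replace > insert > delete,
then listing the resulting alignment 'acabb' -> 'cabcead' left to right:
  Step 1: insert 'c' [insertion #1]
  Step 2: keep 'a'
  Step 3: insert 'b' [insertion #2]
  Step 4: keep 'c'
  Step 5: replace a->e
  Step 6: replace b->a
  Step 7: replace b->d
Total insertions: 2

2


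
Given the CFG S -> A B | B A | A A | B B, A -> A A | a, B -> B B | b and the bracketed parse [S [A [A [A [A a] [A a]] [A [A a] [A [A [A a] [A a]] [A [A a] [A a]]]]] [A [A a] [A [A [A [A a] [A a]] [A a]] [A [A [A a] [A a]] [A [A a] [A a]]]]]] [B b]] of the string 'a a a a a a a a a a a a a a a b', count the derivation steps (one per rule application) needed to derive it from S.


Every bracketed nonterminal node [X ...] in the tree is produced by exactly one rule application.
Reading the tree off as a leftmost derivation:
  Step 1: S  =>  A B   (applied S -> A B)
  Step 2: A B  =>  A A B   (applied A -> A A)
  Step 3: A A B  =>  A A A B   (applied A -> A A)
  Step 4: A A A B  =>  A A A A B   (applied A -> A A)
  Step 5: A A A A B  =>  a A A A B   (applied A -> a)
  Step 6: a A A A B  =>  a a A A B   (applied A -> a)
  Step 7: a a A A B  =>  a a A A A B   (applied A -> A A)
  Step 8: a a A A A B  =>  a a a A A B   (applied A -> a)
  Step 9: a a a A A B  =>  a a a A A A B   (applied A -> A A)
  Step 10: a a a A A A B  =>  a a a A A A A B   (applied A -> A A)
  Step 11: a a a A A A A B  =>  a a a a A A A B   (applied A -> a)
  Step 12: a a a a A A A B  =>  a a a a a A A B   (applied A -> a)
  Step 13: a a a a a A A B  =>  a a a a a A A A B   (applied A -> A A)
  Step 14: a a a a a A A A B  =>  a a a a a a A A B   (applied A -> a)
  Step 15: a a a a a a A A B  =>  a a a a a a a A B   (applied A -> a)
  Step 16: a a a a a a a A B  =>  a a a a a a a A A B   (applied A -> A A)
  Step 17: a a a a a a a A A B  =>  a a a a a a a a A B   (applied A -> a)
  Step 18: a a a a a a a a A B  =>  a a a a a a a a A A B   (applied A -> A A)
  Step 19: a a a a a a a a A A B  =>  a a a a a a a a A A A B   (applied A -> A A)
  Step 20: a a a a a a a a A A A B  =>  a a a a a a a a A A A A B   (applied A -> A A)
  Step 21: a a a a a a a a A A A A B  =>  a a a a a a a a a A A A B   (applied A -> a)
  Step 22: a a a a a a a a a A A A B  =>  a a a a a a a a a a A A B   (applied A -> a)
  Step 23: a a a a a a a a a a A A B  =>  a a a a a a a a a a a A B   (applied A -> a)
  Step 24: a a a a a a a a a a a A B  =>  a a a a a a a a a a a A A B   (applied A -> A A)
  Step 25: a a a a a a a a a a a A A B  =>  a a a a a a a a a a a A A A B   (applied A -> A A)
  Step 26: a a a a a a a a a a a A A A B  =>  a a a a a a a a a a a a A A B   (applied A -> a)
  Step 27: a a a a a a a a a a a a A A B  =>  a a a a a a a a a a a a a A B   (applied A -> a)
  Step 28: a a a a a a a a a a a a a A B  =>  a a a a a a a a a a a a a A A B   (applied A -> A A)
  Step 29: a a a a a a a a a a a a a A A B  =>  a a a a a a a a a a a a a a A B   (applied A -> a)
  Step 30: a a a a a a a a a a a a a a A B  =>  a a a a a a a a a a a a a a a B   (applied A -> a)
  Step 31: a a a a a a a a a a a a a a a B  =>  a a a a a a a a a a a a a a a b   (applied B -> b)
Final yield: a a a a a a a a a a a a a a a b
Total rewrite steps: 31

31


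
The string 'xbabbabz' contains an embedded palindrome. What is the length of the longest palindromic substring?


Scanning 'xbabbabz' for palindromic substrings.
Substring at positions 1-6: 'babbab'.
Check: reverse('babbab') = 'babbab' -> palindrome confirmed.
Neighbouring characters ('x' / 'z') break symmetry, so it cannot extend further.
No longer palindromic substring exists; longest length = 6

6


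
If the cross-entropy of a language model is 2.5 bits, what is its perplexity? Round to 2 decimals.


Perplexity formula: PP = 2^H
H = 2.5
PP = 2^2.5
Decompose: 2^2.5 = 2^2 * 2^0.5 = 2^2 * sqrt(2)
2^2 = 4, sqrt(2) ~ 1.4142136
PP ~ 4 * 1.4142136 = 5.6568544
Rounded to 2 decimals: 5.66

5.66


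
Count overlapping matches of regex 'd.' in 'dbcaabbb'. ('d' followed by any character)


Pattern: d. means 'd' followed by any character.
Scanning 'dbcaabbb' position-by-position:
  Pos 0: window 'db' -> MATCH
  Pos 1: window 'bc' -> no
  Pos 2: window 'ca' -> no
  Pos 3: window 'aa' -> no
  Pos 4: window 'ab' -> no
  Pos 5: window 'bb' -> no
  Pos 6: window 'bb' -> no
  Pos 7: window 'b' -> no
Total matches: 1

1


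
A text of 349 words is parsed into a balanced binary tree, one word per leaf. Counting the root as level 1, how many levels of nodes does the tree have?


In a balanced binary tree with n leaves the deepest leaf is ceil(log2(n)) edges below the root,
so counting node levels inclusive of root and leaves gives ceil(log2(n)) + 1 levels.
log2(349) = 8.4471
ceil(8.4471) = 9
levels = 9 + 1 = 10

10


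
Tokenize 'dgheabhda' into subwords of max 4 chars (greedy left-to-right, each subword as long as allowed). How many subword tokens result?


'dgheabhda' has 9 characters.
Chunking with max size 4:
  Chunk 1: 'dghe' (positions 0-3)
  Chunk 2: 'abhd' (positions 4-7)
  Chunk 3: 'a' (positions 8-8)
Total chunks: ceil(9 / 4) = 3

3


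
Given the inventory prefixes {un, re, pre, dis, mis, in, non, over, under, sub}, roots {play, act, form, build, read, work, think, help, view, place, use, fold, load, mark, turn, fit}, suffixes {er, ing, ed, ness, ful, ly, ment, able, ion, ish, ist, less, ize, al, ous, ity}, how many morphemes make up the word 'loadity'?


Segmenting 'loadity' against the inventory:
  'load' -> root (morpheme 1)
  'ity' -> suffix (morpheme 2)
Total morphemes: 2

2


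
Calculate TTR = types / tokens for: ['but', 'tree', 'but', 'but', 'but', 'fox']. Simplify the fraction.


Tokens: 6
Unique types: ('but', 'fox', 'tree') = 3
TTR = 3/6
Simplify: divide both by 3 -> 1/2
TTR = 1/2

1/2


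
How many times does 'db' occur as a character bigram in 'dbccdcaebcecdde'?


Scanning 'dbccdcaebcecdde' for bigram 'db':
  Position 0: 'db' -> MATCH
  Position 1: 'bc' -> no
  Position 2: 'cc' -> no
  Position 3: 'cd' -> no
  Position 4: 'dc' -> no
  Position 5: 'ca' -> no
  Position 6: 'ae' -> no
  Position 7: 'eb' -> no
  Position 8: 'bc' -> no
  Position 9: 'ce' -> no
  Position 10: 'ec' -> no
  Position 11: 'cd' -> no
  Position 12: 'dd' -> no
  Position 13: 'de' -> no
Total matches: 1

1


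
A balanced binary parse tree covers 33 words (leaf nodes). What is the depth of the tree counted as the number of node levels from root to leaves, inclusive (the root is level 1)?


In a balanced binary tree with n leaves the deepest leaf is ceil(log2(n)) edges below the root,
so counting node levels inclusive of root and leaves gives ceil(log2(n)) + 1 levels.
log2(33) = 5.0444
ceil(5.0444) = 6
levels = 6 + 1 = 7

7


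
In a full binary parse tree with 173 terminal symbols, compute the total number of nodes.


Leaf nodes (terminals): 173
Internal nodes = n - 1 = 173 - 1 = 172
Total = leaves + internal = 173 + 172 = 345

345


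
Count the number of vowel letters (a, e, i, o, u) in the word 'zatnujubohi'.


Scanning each character of 'zatnujubohi':
  Position 1: 'z' -> consonant (running count: 0)
  Position 2: 'a' -> vowel (running count: 1)
  Position 3: 't' -> consonant (running count: 1)
  Position 4: 'n' -> consonant (running count: 1)
  Position 5: 'u' -> vowel (running count: 2)
  Position 6: 'j' -> consonant (running count: 2)
  Position 7: 'u' -> vowel (running count: 3)
  Position 8: 'b' -> consonant (running count: 3)
  Position 9: 'o' -> vowel (running count: 4)
  Position 10: 'h' -> consonant (running count: 4)
  Position 11: 'i' -> vowel (running count: 5)
Total vowels: 5

5


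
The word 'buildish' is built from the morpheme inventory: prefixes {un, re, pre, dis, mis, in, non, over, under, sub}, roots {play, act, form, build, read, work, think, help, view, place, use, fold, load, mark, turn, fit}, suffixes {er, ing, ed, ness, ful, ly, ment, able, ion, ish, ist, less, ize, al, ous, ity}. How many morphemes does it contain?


Segmenting 'buildish' against the inventory:
  'build' -> root (morpheme 1)
  'ish' -> suffix (morpheme 2)
Total morphemes: 2

2


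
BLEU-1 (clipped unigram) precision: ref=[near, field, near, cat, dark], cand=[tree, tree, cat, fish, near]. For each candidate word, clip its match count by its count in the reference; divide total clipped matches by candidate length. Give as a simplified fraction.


Reference word counts: {'cat': 1, 'dark': 1, 'field': 1, 'near': 2}
Checking each candidate word (with clipping):
  'tree' -> not in reference -> no match (matches: 0)
  'tree' -> not in reference -> no match (matches: 0)
  'cat' -> in reference (ref count 1, used 1/1) -> match (matches: 1)
  'fish' -> not in reference -> no match (matches: 1)
  'near' -> in reference (ref count 2, used 1/2) -> match (matches: 2)
Clipped matches: 2, Candidate length: 5
Precision = 2/5

2/5


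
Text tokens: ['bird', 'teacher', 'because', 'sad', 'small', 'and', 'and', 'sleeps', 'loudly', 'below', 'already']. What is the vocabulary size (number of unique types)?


Listing all tokens and tracking unique types:
  Token 1: 'bird' -> NEW (unique so far: 1)
  Token 2: 'teacher' -> NEW (unique so far: 2)
  Token 3: 'because' -> NEW (unique so far: 3)
  Token 4: 'sad' -> NEW (unique so far: 4)
  Token 5: 'small' -> NEW (unique so far: 5)
  Token 6: 'and' -> NEW (unique so far: 6)
  Token 7: 'and' -> duplicate (unique so far: 6)
  Token 8: 'sleeps' -> NEW (unique so far: 7)
  Token 9: 'loudly' -> NEW (unique so far: 8)
  Token 10: 'below' -> NEW (unique so far: 9)
  Token 11: 'already' -> NEW (unique so far: 10)
Unique types: ('already', 'and', 'because', 'below', 'bird', 'loudly', 'sad', 'sleeps', 'small', 'teacher')
Vocabulary size: 10

10


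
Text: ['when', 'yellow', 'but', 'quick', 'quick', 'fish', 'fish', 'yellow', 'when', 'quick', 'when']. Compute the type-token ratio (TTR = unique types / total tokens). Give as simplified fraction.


Tokens: 11
Unique types: ('but', 'fish', 'quick', 'when', 'yellow') = 5
TTR = 5/11
Already in lowest terms.

5/11


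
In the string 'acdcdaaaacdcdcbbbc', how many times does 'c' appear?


Scanning 'acdcdaaaacdcdcbbbc' for 'c':
  Position 1: 'c' -> MATCH (count: 1)
  Position 3: 'c' -> MATCH (count: 2)
  Position 9: 'c' -> MATCH (count: 3)
  Position 11: 'c' -> MATCH (count: 4)
  Position 13: 'c' -> MATCH (count: 5)
  Position 17: 'c' -> MATCH (count: 6)
Total occurrences of 'c': 6

6


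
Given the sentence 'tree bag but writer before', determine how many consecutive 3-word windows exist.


Word trigrams from [5] words:
  Trigram 1: (tree bag but)
  Trigram 2: (bag but writer)
  Trigram 3: (but writer before)
Total word trigrams: 5 - 2 = 3

3


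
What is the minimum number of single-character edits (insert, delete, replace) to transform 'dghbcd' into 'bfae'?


Building DP table for s1='dghbcd' (len 6) and s2='bfae' (len 4):
       b  f  a  e
    0  1  2  3  4
  d 1  1  2  3  4
  g 2  2  2  3  4
  h 3  3  3  3  4
  b 4  3  4  4  4
  c 5  4  4  5  5
  d 6  5  5  5  6
Edit distance = dp[6][4] = 6

6


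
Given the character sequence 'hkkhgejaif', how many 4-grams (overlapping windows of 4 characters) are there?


String 'hkkhgejaif' has length L = 10.
Number of overlapping n-grams = L - n + 1
Substituting: 10 - 4 + 1 = 7

7


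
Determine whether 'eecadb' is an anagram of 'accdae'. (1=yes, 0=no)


Sort characters of 'eecadb': 'abcdee'
Sort characters of 'accdae': 'aaccde'
Sorted forms differ -> they are NOT anagrams
Result: 0

0


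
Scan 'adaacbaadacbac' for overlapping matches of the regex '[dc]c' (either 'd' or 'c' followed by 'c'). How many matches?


Pattern: [dc]c means either 'd' or 'c' followed by 'c'.
Scanning 'adaacbaadacbac' position-by-position:
  Pos 0: window 'ad' -> no
  Pos 1: window 'da' -> no
  Pos 2: window 'aa' -> no
  Pos 3: window 'ac' -> no
  Pos 4: window 'cb' -> no
  Pos 5: window 'ba' -> no
  Pos 6: window 'aa' -> no
  Pos 7: window 'ad' -> no
  Pos 8: window 'da' -> no
  Pos 9: window 'ac' -> no
  Pos 10: window 'cb' -> no
  Pos 11: window 'ba' -> no
  Pos 12: window 'ac' -> no
  Pos 13: window 'c' -> no
Total matches: 0

0


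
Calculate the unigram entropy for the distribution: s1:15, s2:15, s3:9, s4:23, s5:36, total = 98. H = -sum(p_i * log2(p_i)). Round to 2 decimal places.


Computing entropy H = -sum(p_i * log2(p_i)):
  s1: p = 15/98 = 0.1531, -p*log2(p) = 0.4145
  s2: p = 15/98 = 0.1531, -p*log2(p) = 0.4145
  s3: p = 9/98 = 0.0918, -p*log2(p) = 0.3164
  s4: p = 23/98 = 0.2347, -p*log2(p) = 0.4908
  s5: p = 36/98 = 0.3673, -p*log2(p) = 0.5307
H = sum of terms = 2.1669
Rounded to 2 decimals: 2.17

2.17


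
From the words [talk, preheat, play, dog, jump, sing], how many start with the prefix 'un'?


Checking each word for prefix 'un':
  'talk' -> no (count: 0)
  'preheat' -> no (count: 0)
  'play' -> no (count: 0)
  'dog' -> no (count: 0)
  'jump' -> no (count: 0)
  'sing' -> no (count: 0)
Total with prefix 'un': 0

0


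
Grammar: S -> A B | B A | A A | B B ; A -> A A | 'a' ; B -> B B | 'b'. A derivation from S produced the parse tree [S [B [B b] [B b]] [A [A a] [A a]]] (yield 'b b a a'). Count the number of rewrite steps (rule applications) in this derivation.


Every bracketed nonterminal node [X ...] in the tree is produced by exactly one rule application.
Reading the tree off as a leftmost derivation:
  Step 1: S  =>  B A   (applied S -> B A)
  Step 2: B A  =>  B B A   (applied B -> B B)
  Step 3: B B A  =>  b B A   (applied B -> b)
  Step 4: b B A  =>  b b A   (applied B -> b)
  Step 5: b b A  =>  b b A A   (applied A -> A A)
  Step 6: b b A A  =>  b b a A   (applied A -> a)
  Step 7: b b a A  =>  b b a a   (applied A -> a)
Final yield: b b a a
Total rewrite steps: 7

7


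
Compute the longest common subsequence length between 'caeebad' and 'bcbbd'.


DP table for LCS of 'caeebad' and 'bcbbd':
       b  c  b  b  d
    0  0  0  0  0  0
  c 0  0  1  1  1  1
  a 0  0  1  1  1  1
  e 0  0  1  1  1  1
  e 0  0  1  1  1  1
  b 0  1  1  2  2  2
  a 0  1  1  2  2  2
  d 0  1  1  2  2  3
LCS: 'cbd'
LCS length = 3

3


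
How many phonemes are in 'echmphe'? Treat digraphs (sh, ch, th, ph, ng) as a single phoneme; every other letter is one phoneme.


Parsing 'echmphe' greedily, digraphs first:
  'e' -> vowel phoneme (phonemes so far: 1)
  'ch' -> digraph (1 consonant phoneme) (phonemes so far: 2)
  'm' -> consonant phoneme (phonemes so far: 3)
  'ph' -> digraph (1 consonant phoneme) (phonemes so far: 4)
  'e' -> vowel phoneme (phonemes so far: 5)
Total phonemes: 5

5


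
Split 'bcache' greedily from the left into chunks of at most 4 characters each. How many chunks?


'bcache' has 6 characters.
Chunking with max size 4:
  Chunk 1: 'bcac' (positions 0-3)
  Chunk 2: 'he' (positions 4-5)
Total chunks: ceil(6 / 4) = 2

2


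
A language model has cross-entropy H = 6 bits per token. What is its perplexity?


Perplexity formula: PP = 2^H
H = 6
PP = 2^6
Steps: 2^1 = 2, 2^2 = 4, 2^3 = 8, 2^4 = 16, 2^5 = 32, 2^6 = 64
PP = 64

64


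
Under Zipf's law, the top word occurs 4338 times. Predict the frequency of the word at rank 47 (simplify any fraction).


Zipf's law: freq(rank) = f1 / rank
f1 = 4338, rank = 47
freq = 4338 / 47
GCD(4338, 47) = 1
Simplified: 4338/47

4338/47


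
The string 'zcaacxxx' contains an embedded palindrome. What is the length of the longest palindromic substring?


Scanning 'zcaacxxx' for palindromic substrings.
Substring at positions 1-4: 'caac'.
Check: reverse('caac') = 'caac' -> palindrome confirmed.
Neighbouring characters ('z' / 'x') break symmetry, so it cannot extend further.
No longer palindromic substring exists; longest length = 4

4


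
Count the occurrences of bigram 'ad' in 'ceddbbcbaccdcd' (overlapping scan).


Scanning 'ceddbbcbaccdcd' for bigram 'ad':
  Position 0: 'ce' -> no
  Position 1: 'ed' -> no
  Position 2: 'dd' -> no
  Position 3: 'db' -> no
  Position 4: 'bb' -> no
  Position 5: 'bc' -> no
  Position 6: 'cb' -> no
  Position 7: 'ba' -> no
  Position 8: 'ac' -> no
  Position 9: 'cc' -> no
  Position 10: 'cd' -> no
  Position 11: 'dc' -> no
  Position 12: 'cd' -> no
Total matches: 0

0


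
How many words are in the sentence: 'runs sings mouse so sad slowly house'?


Counting words by splitting on spaces:
  Word 1: 'runs'
  Word 2: 'sings'
  Word 3: 'mouse'
  Word 4: 'so'
  Word 5: 'sad'
  Word 6: 'slowly'
  Word 7: 'house'
Total words: 7

7


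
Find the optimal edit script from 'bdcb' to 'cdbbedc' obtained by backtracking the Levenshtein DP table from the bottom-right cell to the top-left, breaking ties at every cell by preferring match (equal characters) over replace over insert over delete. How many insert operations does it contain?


Edit distance = 5. Backtracking from cell (4, 7) with preference match > replace > insert > delete,
then listing the resulting alignment 'bdcb' -> 'cdbbedc' left to right:
  Step 1: replace b->c
  Step 2: keep 'd'
  Step 3: replace c->b
  Step 4: keep 'b'
  Step 5: insert 'e' [insertion #1]
  Step 6: insert 'd' [insertion #2]
  Step 7: insert 'c' [insertion #3]
Total insertions: 3

3


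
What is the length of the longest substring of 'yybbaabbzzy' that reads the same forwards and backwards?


Scanning 'yybbaabbzzy' for palindromic substrings.
Substring at positions 2-7: 'bbaabb'.
Check: reverse('bbaabb') = 'bbaabb' -> palindrome confirmed.
Neighbouring characters ('y' / 'z') break symmetry, so it cannot extend further.
No longer palindromic substring exists; longest length = 6

6


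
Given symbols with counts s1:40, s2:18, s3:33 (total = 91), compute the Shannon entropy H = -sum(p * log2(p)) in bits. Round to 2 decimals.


Computing entropy H = -sum(p_i * log2(p_i)):
  s1: p = 40/91 = 0.4396, -p*log2(p) = 0.5213
  s2: p = 18/91 = 0.1978, -p*log2(p) = 0.4624
  s3: p = 33/91 = 0.3626, -p*log2(p) = 0.5307
H = sum of terms = 1.5144
Rounded to 2 decimals: 1.51

1.51


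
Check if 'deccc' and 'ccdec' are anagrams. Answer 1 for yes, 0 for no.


Sort characters of 'deccc': 'cccde'
Sort characters of 'ccdec': 'cccde'
Sorted forms match -> they ARE anagrams
Result: 1

1


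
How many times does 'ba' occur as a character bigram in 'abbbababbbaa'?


Scanning 'abbbababbbaa' for bigram 'ba':
  Position 0: 'ab' -> no
  Position 1: 'bb' -> no
  Position 2: 'bb' -> no
  Position 3: 'ba' -> MATCH
  Position 4: 'ab' -> no
  Position 5: 'ba' -> MATCH
  Position 6: 'ab' -> no
  Position 7: 'bb' -> no
  Position 8: 'bb' -> no
  Position 9: 'ba' -> MATCH
  Position 10: 'aa' -> no
Total matches: 3

3


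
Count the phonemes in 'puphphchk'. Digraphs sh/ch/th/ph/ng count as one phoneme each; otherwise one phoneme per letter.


Parsing 'puphphchk' greedily, digraphs first:
  'p' -> consonant phoneme (phonemes so far: 1)
  'u' -> vowel phoneme (phonemes so far: 2)
  'ph' -> digraph (1 consonant phoneme) (phonemes so far: 3)
  'ph' -> digraph (1 consonant phoneme) (phonemes so far: 4)
  'ch' -> digraph (1 consonant phoneme) (phonemes so far: 5)
  'k' -> consonant phoneme (phonemes so far: 6)
Total phonemes: 6

6


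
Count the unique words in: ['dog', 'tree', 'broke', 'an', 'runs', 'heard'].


Listing all tokens and tracking unique types:
  Token 1: 'dog' -> NEW (unique so far: 1)
  Token 2: 'tree' -> NEW (unique so far: 2)
  Token 3: 'broke' -> NEW (unique so far: 3)
  Token 4: 'an' -> NEW (unique so far: 4)
  Token 5: 'runs' -> NEW (unique so far: 5)
  Token 6: 'heard' -> NEW (unique so far: 6)
Unique types: ('an', 'broke', 'dog', 'heard', 'runs', 'tree')
Vocabulary size: 6

6


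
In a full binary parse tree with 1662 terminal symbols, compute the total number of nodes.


Leaf nodes (terminals): 1662
Internal nodes = n - 1 = 1662 - 1 = 1661
Total = leaves + internal = 1662 + 1661 = 3323

3323


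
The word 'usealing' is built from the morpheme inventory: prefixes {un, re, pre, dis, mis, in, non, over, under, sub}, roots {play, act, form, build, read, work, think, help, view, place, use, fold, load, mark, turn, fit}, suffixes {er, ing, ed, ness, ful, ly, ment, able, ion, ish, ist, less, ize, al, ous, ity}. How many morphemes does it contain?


Segmenting 'usealing' against the inventory:
  'use' -> root (morpheme 1)
  'al' -> suffix (morpheme 2)
  'ing' -> suffix (morpheme 3)
Total morphemes: 3

3


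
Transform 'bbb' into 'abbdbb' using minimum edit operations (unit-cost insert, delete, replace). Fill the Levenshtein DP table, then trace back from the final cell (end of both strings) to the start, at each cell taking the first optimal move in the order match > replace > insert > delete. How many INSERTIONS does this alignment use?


Edit distance = 3. Backtracking from cell (3, 6) with preference match > replace > insert > delete,
then listing the resulting alignment 'bbb' -> 'abbdbb' left to right:
  Step 1: insert 'a' [insertion #1]
  Step 2: insert 'b' [insertion #2]
  Step 3: keep 'b'
  Step 4: insert 'd' [insertion #3]
  Step 5: keep 'b'
  Step 6: keep 'b'
Total insertions: 3

3


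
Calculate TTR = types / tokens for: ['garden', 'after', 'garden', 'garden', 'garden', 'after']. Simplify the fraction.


Tokens: 6
Unique types: ('after', 'garden') = 2
TTR = 2/6
Simplify: divide both by 2 -> 1/3
TTR = 1/3

1/3


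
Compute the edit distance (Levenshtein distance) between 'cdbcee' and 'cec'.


Building DP table for s1='cdbcee' (len 6) and s2='cec' (len 3):
       c  e  c
    0  1  2  3
  c 1  0  1  2
  d 2  1  1  2
  b 3  2  2  2
  c 4  3  3  2
  e 5  4  3  3
  e 6  5  4  4
Edit distance = dp[6][3] = 4

4


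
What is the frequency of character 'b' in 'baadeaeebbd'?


Scanning 'baadeaeebbd' for 'b':
  Position 0: 'b' -> MATCH (count: 1)
  Position 8: 'b' -> MATCH (count: 2)
  Position 9: 'b' -> MATCH (count: 3)
Total occurrences of 'b': 3

3


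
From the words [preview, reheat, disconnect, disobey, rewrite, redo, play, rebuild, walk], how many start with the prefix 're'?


Checking each word for prefix 're':
  'preview' -> no (count: 0)
  'reheat' -> YES, starts with 're' (count: 1)
  'disconnect' -> no (count: 1)
  'disobey' -> no (count: 1)
  'rewrite' -> YES, starts with 're' (count: 2)
  'redo' -> YES, starts with 're' (count: 3)
  'play' -> no (count: 3)
  'rebuild' -> YES, starts with 're' (count: 4)
  'walk' -> no (count: 4)
Total with prefix 're': 4

4


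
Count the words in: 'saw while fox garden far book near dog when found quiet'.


Counting words by splitting on spaces:
  Word 1: 'saw'
  Word 2: 'while'
  Word 3: 'fox'
  Word 4: 'garden'
  Word 5: 'far'
  Word 6: 'book'
  Word 7: 'near'
  Word 8: 'dog'
  Word 9: 'when'
  Word 10: 'found'
  Word 11: 'quiet'
Total words: 11

11


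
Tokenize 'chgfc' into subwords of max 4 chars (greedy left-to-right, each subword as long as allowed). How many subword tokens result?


'chgfc' has 5 characters.
Chunking with max size 4:
  Chunk 1: 'chgf' (positions 0-3)
  Chunk 2: 'c' (positions 4-4)
Total chunks: ceil(5 / 4) = 2

2


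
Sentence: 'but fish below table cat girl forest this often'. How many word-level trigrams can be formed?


Word trigrams from [9] words:
  Trigram 1: (but fish below)
  Trigram 2: (fish below table)
  Trigram 3: (below table cat)
  Trigram 4: (table cat girl)
  Trigram 5: (cat girl forest)
  Trigram 6: (girl forest this)
  Trigram 7: (forest this often)
Total word trigrams: 9 - 2 = 7

7


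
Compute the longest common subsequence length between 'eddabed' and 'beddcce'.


DP table for LCS of 'eddabed' and 'beddcce':
       b  e  d  d  c  c  e
    0  0  0  0  0  0  0  0
  e 0  0  1  1  1  1  1  1
  d 0  0  1  2  2  2  2  2
  d 0  0  1  2  3  3  3  3
  a 0  0  1  2  3  3  3  3
  b 0  1  1  2  3  3  3  3
  e 0  1  2  2  3  3  3  4
  d 0  1  2  3  3  3  3  4
LCS: 'edde'
LCS length = 4

4


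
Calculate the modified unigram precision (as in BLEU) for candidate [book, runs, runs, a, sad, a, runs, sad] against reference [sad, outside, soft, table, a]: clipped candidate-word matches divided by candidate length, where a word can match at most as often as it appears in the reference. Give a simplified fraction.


Reference word counts: {'a': 1, 'outside': 1, 'sad': 1, 'soft': 1, 'table': 1}
Checking each candidate word (with clipping):
  'book' -> not in reference -> no match (matches: 0)
  'runs' -> not in reference -> no match (matches: 0)
  'runs' -> not in reference -> no match (matches: 0)
  'a' -> in reference (ref count 1, used 1/1) -> match (matches: 1)
  'sad' -> in reference (ref count 1, used 1/1) -> match (matches: 2)
  'a' -> ref count 1 already used up (1/1) -> clipped, no match (matches: 2)
  'runs' -> not in reference -> no match (matches: 2)
  'sad' -> ref count 1 already used up (1/1) -> clipped, no match (matches: 2)
Clipped matches: 2, Candidate length: 8
Precision = 2/8 = 1/4

1/4


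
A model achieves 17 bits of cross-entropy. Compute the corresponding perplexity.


Perplexity formula: PP = 2^H
H = 17
PP = 2^17
PP = 2^17 = 131072

131072


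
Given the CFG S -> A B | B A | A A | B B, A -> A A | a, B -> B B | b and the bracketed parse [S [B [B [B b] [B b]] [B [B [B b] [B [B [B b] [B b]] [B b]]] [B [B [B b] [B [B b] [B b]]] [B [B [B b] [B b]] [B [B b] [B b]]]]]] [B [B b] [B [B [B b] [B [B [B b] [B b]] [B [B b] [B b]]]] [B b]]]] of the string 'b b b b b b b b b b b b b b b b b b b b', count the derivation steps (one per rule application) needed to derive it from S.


Every bracketed nonterminal node [X ...] in the tree is produced by exactly one rule application.
Reading the tree off as a leftmost derivation:
  Step 1: S  =>  B B   (applied S -> B B)
  Step 2: B B  =>  B B B   (applied B -> B B)
  Step 3: B B B  =>  B B B B   (applied B -> B B)
  Step 4: B B B B  =>  b B B B   (applied B -> b)
  Step 5: b B B B  =>  b b B B   (applied B -> b)
  Step 6: b b B B  =>  b b B B B   (applied B -> B B)
  Step 7: b b B B B  =>  b b B B B B   (applied B -> B B)
  Step 8: b b B B B B  =>  b b b B B B   (applied B -> b)
  Step 9: b b b B B B  =>  b b b B B B B   (applied B -> B B)
  Step 10: b b b B B B B  =>  b b b B B B B B   (applied B -> B B)
  Step 11: b b b B B B B B  =>  b b b b B B B B   (applied B -> b)
  Step 12: b b b b B B B B  =>  b b b b b B B B   (applied B -> b)
  Step 13: b b b b b B B B  =>  b b b b b b B B   (applied B -> b)
  Step 14: b b b b b b B B  =>  b b b b b b B B B   (applied B -> B B)
  Step 15: b b b b b b B B B  =>  b b b b b b B B B B   (applied B -> B B)
  Step 16: b b b b b b B B B B  =>  b b b b b b b B B B   (applied B -> b)
  Step 17: b b b b b b b B B B  =>  b b b b b b b B B B B   (applied B -> B B)
  Step 18: b b b b b b b B B B B  =>  b b b b b b b b B B B   (applied B -> b)
  Step 19: b b b b b b b b B B B  =>  b b b b b b b b b B B   (applied B -> b)
  Step 20: b b b b b b b b b B B  =>  b b b b b b b b b B B B   (applied B -> B B)
  Step 21: b b b b b b b b b B B B  =>  b b b b b b b b b B B B B   (applied B -> B B)
  Step 22: b b b b b b b b b B B B B  =>  b b b b b b b b b b B B B   (applied B -> b)
  Step 23: b b b b b b b b b b B B B  =>  b b b b b b b b b b b B B   (applied B -> b)
  Step 24: b b b b b b b b b b b B B  =>  b b b b b b b b b b b B B B   (applied B -> B B)
  Step 25: b b b b b b b b b b b B B B  =>  b b b b b b b b b b b b B B   (applied B -> b)
  Step 26: b b b b b b b b b b b b B B  =>  b b b b b b b b b b b b b B   (applied B -> b)
  Step 27: b b b b b b b b b b b b b B  =>  b b b b b b b b b b b b b B B   (applied B -> B B)
  Step 28: b b b b b b b b b b b b b B B  =>  b b b b b b b b b b b b b b B   (applied B -> b)
  Step 29: b b b b b b b b b b b b b b B  =>  b b b b b b b b b b b b b b B B   (applied B -> B B)
  Step 30: b b b b b b b b b b b b b b B B  =>  b b b b b b b b b b b b b b B B B   (applied B -> B B)
  Step 31: b b b b b b b b b b b b b b B B B  =>  b b b b b b b b b b b b b b b B B   (applied B -> b)
  Step 32: b b b b b b b b b b b b b b b B B  =>  b b b b b b b b b b b b b b b B B B   (applied B -> B B)
  Step 33: b b b b b b b b b b b b b b b B B B  =>  b b b b b b b b b b b b b b b B B B B   (applied B -> B B)
  Step 34: b b b b b b b b b b b b b b b B B B B  =>  b b b b b b b b b b b b b b b b B B B   (applied B -> b)
  Step 35: b b b b b b b b b b b b b b b b B B B  =>  b b b b b b b b b b b b b b b b b B B   (applied B -> b)
  Step 36: b b b b b b b b b b b b b b b b b B B  =>  b b b b b b b b b b b b b b b b b B B B   (applied B -> B B)
  Step 37: b b b b b b b b b b b b b b b b b B B B  =>  b b b b b b b b b b b b b b b b b b B B   (applied B -> b)
  Step 38: b b b b b b b b b b b b b b b b b b B B  =>  b b b b b b b b b b b b b b b b b b b B   (applied B -> b)
  Step 39: b b b b b b b b b b b b b b b b b b b B  =>  b b b b b b b b b b b b b b b b b b b b   (applied B -> b)
Final yield: b b b b b b b b b b b b b b b b b b b b
Total rewrite steps: 39

39


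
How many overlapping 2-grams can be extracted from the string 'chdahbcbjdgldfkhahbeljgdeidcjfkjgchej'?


String 'chdahbcbjdgldfkhahbeljgdeidcjfkjgchej' has length L = 37.
Number of overlapping n-grams = L - n + 1
Substituting: 37 - 2 + 1 = 36

36


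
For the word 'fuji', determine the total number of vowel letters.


Scanning each character of 'fuji':
  Position 1: 'f' -> consonant (running count: 0)
  Position 2: 'u' -> vowel (running count: 1)
  Position 3: 'j' -> consonant (running count: 1)
  Position 4: 'i' -> vowel (running count: 2)
Total vowels: 2

2


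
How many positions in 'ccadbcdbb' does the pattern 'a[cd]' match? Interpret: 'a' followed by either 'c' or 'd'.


Pattern: a[cd] means 'a' followed by either 'c' or 'd'.
Scanning 'ccadbcdbb' position-by-position:
  Pos 0: window 'cc' -> no
  Pos 1: window 'ca' -> no
  Pos 2: window 'ad' -> MATCH
  Pos 3: window 'db' -> no
  Pos 4: window 'bc' -> no
  Pos 5: window 'cd' -> no
  Pos 6: window 'db' -> no
  Pos 7: window 'bb' -> no
  Pos 8: window 'b' -> no
Total matches: 1

1


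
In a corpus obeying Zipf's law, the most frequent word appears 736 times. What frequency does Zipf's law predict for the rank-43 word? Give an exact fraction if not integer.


Zipf's law: freq(rank) = f1 / rank
f1 = 736, rank = 43
freq = 736 / 43
GCD(736, 43) = 1
Simplified: 736/43

736/43


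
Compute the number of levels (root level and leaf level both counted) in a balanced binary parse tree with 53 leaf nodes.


In a balanced binary tree with n leaves the deepest leaf is ceil(log2(n)) edges below the root,
so counting node levels inclusive of root and leaves gives ceil(log2(n)) + 1 levels.
log2(53) = 5.7279
ceil(5.7279) = 6
levels = 6 + 1 = 7

7


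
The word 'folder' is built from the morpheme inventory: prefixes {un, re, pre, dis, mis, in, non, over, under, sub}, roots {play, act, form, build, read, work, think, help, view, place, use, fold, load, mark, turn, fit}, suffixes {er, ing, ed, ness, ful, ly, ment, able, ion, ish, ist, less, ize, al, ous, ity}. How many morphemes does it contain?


Segmenting 'folder' against the inventory:
  'fold' -> root (morpheme 1)
  'er' -> suffix (morpheme 2)
Total morphemes: 2

2


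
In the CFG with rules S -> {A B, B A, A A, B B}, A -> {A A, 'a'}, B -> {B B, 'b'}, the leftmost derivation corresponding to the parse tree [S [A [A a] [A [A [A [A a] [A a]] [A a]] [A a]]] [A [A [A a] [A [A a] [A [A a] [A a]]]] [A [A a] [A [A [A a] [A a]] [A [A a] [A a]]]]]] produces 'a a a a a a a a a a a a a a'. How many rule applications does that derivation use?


Every bracketed nonterminal node [X ...] in the tree is produced by exactly one rule application.
Reading the tree off as a leftmost derivation:
  Step 1: S  =>  A A   (applied S -> A A)
  Step 2: A A  =>  A A A   (applied A -> A A)
  Step 3: A A A  =>  a A A   (applied A -> a)
  Step 4: a A A  =>  a A A A   (applied A -> A A)
  Step 5: a A A A  =>  a A A A A   (applied A -> A A)
  Step 6: a A A A A  =>  a A A A A A   (applied A -> A A)
  Step 7: a A A A A A  =>  a a A A A A   (applied A -> a)
  Step 8: a a A A A A  =>  a a a A A A   (applied A -> a)
  Step 9: a a a A A A  =>  a a a a A A   (applied A -> a)
  Step 10: a a a a A A  =>  a a a a a A   (applied A -> a)
  Step 11: a a a a a A  =>  a a a a a A A   (applied A -> A A)
  Step 12: a a a a a A A  =>  a a a a a A A A   (applied A -> A A)
  Step 13: a a a a a A A A  =>  a a a a a a A A   (applied A -> a)
  Step 14: a a a a a a A A  =>  a a a a a a A A A   (applied A -> A A)
  Step 15: a a a a a a A A A  =>  a a a a a a a A A   (applied A -> a)
  Step 16: a a a a a a a A A  =>  a a a a a a a A A A   (applied A -> A A)
  Step 17: a a a a a a a A A A  =>  a a a a a a a a A A   (applied A -> a)
  Step 18: a a a a a a a a A A  =>  a a a a a a a a a A   (applied A -> a)
  Step 19: a a a a a a a a a A  =>  a a a a a a a a a A A   (applied A -> A A)
  Step 20: a a a a a a a a a A A  =>  a a a a a a a a a a A   (applied A -> a)
  Step 21: a a a a a a a a a a A  =>  a a a a a a a a a a A A   (applied A -> A A)
  Step 22: a a a a a a a a a a A A  =>  a a a a a a a a a a A A A   (applied A -> A A)
  Step 23: a a a a a a a a a a A A A  =>  a a a a a a a a a a a A A   (applied A -> a)
  Step 24: a a a a a a a a a a a A A  =>  a a a a a a a a a a a a A   (applied A -> a)
  Step 25: a a a a a a a a a a a a A  =>  a a a a a a a a a a a a A A   (applied A -> A A)
  Step 26: a a a a a a a a a a a a A A  =>  a a a a a a a a a a a a a A   (applied A -> a)
  Step 27: a a a a a a a a a a a a a A  =>  a a a a a a a a a a a a a a   (applied A -> a)
Final yield: a a a a a a a a a a a a a a
Total rewrite steps: 27

27


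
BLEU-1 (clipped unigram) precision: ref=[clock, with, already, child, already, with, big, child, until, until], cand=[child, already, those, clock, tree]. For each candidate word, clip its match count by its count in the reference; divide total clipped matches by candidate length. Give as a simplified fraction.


Reference word counts: {'already': 2, 'big': 1, 'child': 2, 'clock': 1, 'until': 2, 'with': 2}
Checking each candidate word (with clipping):
  'child' -> in reference (ref count 2, used 1/2) -> match (matches: 1)
  'already' -> in reference (ref count 2, used 1/2) -> match (matches: 2)
  'those' -> not in reference -> no match (matches: 2)
  'clock' -> in reference (ref count 1, used 1/1) -> match (matches: 3)
  'tree' -> not in reference -> no match (matches: 3)
Clipped matches: 3, Candidate length: 5
Precision = 3/5

3/5


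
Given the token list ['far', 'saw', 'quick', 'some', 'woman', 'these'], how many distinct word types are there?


Listing all tokens and tracking unique types:
  Token 1: 'far' -> NEW (unique so far: 1)
  Token 2: 'saw' -> NEW (unique so far: 2)
  Token 3: 'quick' -> NEW (unique so far: 3)
  Token 4: 'some' -> NEW (unique so far: 4)
  Token 5: 'woman' -> NEW (unique so far: 5)
  Token 6: 'these' -> NEW (unique so far: 6)
Unique types: ('far', 'quick', 'saw', 'some', 'these', 'woman')
Vocabulary size: 6

6


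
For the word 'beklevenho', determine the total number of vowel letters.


Scanning each character of 'beklevenho':
  Position 1: 'b' -> consonant (running count: 0)
  Position 2: 'e' -> vowel (running count: 1)
  Position 3: 'k' -> consonant (running count: 1)
  Position 4: 'l' -> consonant (running count: 1)
  Position 5: 'e' -> vowel (running count: 2)
  Position 6: 'v' -> consonant (running count: 2)
  Position 7: 'e' -> vowel (running count: 3)
  Position 8: 'n' -> consonant (running count: 3)
  Position 9: 'h' -> consonant (running count: 3)
  Position 10: 'o' -> vowel (running count: 4)
Total vowels: 4

4


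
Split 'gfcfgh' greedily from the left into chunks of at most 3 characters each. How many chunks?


'gfcfgh' has 6 characters.
Chunking with max size 3:
  Chunk 1: 'gfc' (positions 0-2)
  Chunk 2: 'fgh' (positions 3-5)
Total chunks: ceil(6 / 3) = 2

2


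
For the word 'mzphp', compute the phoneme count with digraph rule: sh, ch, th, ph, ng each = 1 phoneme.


Parsing 'mzphp' greedily, digraphs first:
  'm' -> consonant phoneme (phonemes so far: 1)
  'z' -> consonant phoneme (phonemes so far: 2)
  'ph' -> digraph (1 consonant phoneme) (phonemes so far: 3)
  'p' -> consonant phoneme (phonemes so far: 4)
Total phonemes: 4

4


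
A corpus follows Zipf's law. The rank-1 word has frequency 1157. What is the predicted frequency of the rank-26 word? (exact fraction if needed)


Zipf's law: freq(rank) = f1 / rank
f1 = 1157, rank = 26
freq = 1157 / 26
GCD(1157, 26) = 13
Simplified: 89/2

89/2


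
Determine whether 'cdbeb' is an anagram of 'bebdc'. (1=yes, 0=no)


Sort characters of 'cdbeb': 'bbcde'
Sort characters of 'bebdc': 'bbcde'
Sorted forms match -> they ARE anagrams
Result: 1

1


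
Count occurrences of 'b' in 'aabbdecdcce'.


Scanning 'aabbdecdcce' for 'b':
  Position 2: 'b' -> MATCH (count: 1)
  Position 3: 'b' -> MATCH (count: 2)
Total occurrences of 'b': 2

2


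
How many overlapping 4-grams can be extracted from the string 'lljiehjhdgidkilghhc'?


String 'lljiehjhdgidkilghhc' has length L = 19.
Number of overlapping n-grams = L - n + 1
Substituting: 19 - 4 + 1 = 16

16


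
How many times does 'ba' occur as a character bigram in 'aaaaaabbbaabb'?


Scanning 'aaaaaabbbaabb' for bigram 'ba':
  Position 0: 'aa' -> no
  Position 1: 'aa' -> no
  Position 2: 'aa' -> no
  Position 3: 'aa' -> no
  Position 4: 'aa' -> no
  Position 5: 'ab' -> no
  Position 6: 'bb' -> no
  Position 7: 'bb' -> no
  Position 8: 'ba' -> MATCH
  Position 9: 'aa' -> no
  Position 10: 'ab' -> no
  Position 11: 'bb' -> no
Total matches: 1

1
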